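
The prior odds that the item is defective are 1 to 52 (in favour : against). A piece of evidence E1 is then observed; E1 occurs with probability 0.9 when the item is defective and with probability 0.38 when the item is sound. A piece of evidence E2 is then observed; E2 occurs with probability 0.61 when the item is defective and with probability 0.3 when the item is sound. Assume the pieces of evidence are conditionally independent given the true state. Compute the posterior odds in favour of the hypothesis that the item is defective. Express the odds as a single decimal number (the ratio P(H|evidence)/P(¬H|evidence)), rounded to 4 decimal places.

Prior odds = 1/52 = 0.019231.
Likelihood ratio for E1 = 0.9/0.38 = 2.3684.
Likelihood ratio for E2 = 0.61/0.3 = 2.0333.
Posterior odds = prior odds × LR₁ × LR₂ = 0.092611.

Posterior odds ≈ 0.0926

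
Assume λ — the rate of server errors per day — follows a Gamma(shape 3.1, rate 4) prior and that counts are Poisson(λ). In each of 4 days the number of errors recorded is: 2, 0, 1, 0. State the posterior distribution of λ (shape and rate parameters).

Total count ∑xᵢ = 3 over n = 4 days.
Gamma is conjugate to the Poisson likelihood: posterior is Gamma(shape = 3.1+3 = 6.1, rate = 4+4 = 8).

Posterior: Gamma(shape=6.1, rate=8)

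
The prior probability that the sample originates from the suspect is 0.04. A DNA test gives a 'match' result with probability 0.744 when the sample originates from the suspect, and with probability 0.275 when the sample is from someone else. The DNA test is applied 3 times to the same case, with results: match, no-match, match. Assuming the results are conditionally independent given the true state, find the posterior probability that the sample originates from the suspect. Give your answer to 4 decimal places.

Posterior P(H) ≈ 0.0972

Let H be the event that the sample originates from the suspect; start with P(H) = 0.04. P('match'|H) = 0.744, P('match'|¬H) = 0.275.
Update on result 1 ('match'): P(H) ← 0.744·0.0400 / (0.744·0.0400 + 0.275·0.9600) = 0.029760/0.29376 = 0.1013.
Update on result 2 ('no-match'): P(H) ← 0.256·0.1013 / (0.256·0.1013 + 0.725·0.8987) = 0.025935/0.67749 = 0.0383.
Update on result 3 ('match'): P(H) ← 0.744·0.0383 / (0.744·0.0383 + 0.275·0.9617) = 0.028481/0.29295 = 0.0972.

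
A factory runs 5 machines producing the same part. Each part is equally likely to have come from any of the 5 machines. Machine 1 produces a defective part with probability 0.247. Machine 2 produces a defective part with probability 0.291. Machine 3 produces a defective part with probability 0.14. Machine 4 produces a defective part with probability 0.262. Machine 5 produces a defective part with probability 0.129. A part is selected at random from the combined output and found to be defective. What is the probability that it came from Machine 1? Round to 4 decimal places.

Posterior probability ≈ 0.2311

P(defective|M1) = 0.247; P(defective|M2) = 0.291; P(defective|M3) = 0.14; P(defective|M4) = 0.262; P(defective|M5) = 0.129.
Prior × likelihood for each source: 0.2·0.247=0.04940, 0.2·0.291=0.05820, 0.2·0.14=0.02800, 0.2·0.262=0.05240, 0.2·0.129=0.02580. Summing gives P(defective) = 0.21380.
P(Machine 1 | defective) = 0.04940 / 0.21380 = 0.2311.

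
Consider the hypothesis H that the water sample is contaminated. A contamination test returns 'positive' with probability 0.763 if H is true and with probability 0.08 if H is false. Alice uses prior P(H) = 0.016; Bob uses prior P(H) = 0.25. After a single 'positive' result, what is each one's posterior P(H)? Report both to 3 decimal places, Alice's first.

The likelihood ratio for a 'positive' result is 0.763/0.08 = 9.5375.
Alice: prior odds 0.016/0.984 = 0.016260; posterior odds 0.15508; posterior probability 0.134.
Bob: prior odds 0.25/0.75 = 0.33333; posterior odds 3.1792; posterior probability 0.761.

Alice: 0.134; Bob: 0.761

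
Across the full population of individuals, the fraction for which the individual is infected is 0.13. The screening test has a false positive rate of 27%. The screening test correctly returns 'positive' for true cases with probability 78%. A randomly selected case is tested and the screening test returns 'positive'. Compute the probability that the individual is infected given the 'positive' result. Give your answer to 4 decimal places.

Write H for 'the individual is infected'. Prior odds H:¬H = 0.13/0.87 = 0.14943. For the 'positive' outcome, the likelihood ratio is 0.78/0.27 = 2.8889.
Posterior odds = 0.14943 × 2.8889 = 0.43167, so P(H|E) = 0.43167/(1+0.43167) = 0.3015.

P(H | E) ≈ 0.3015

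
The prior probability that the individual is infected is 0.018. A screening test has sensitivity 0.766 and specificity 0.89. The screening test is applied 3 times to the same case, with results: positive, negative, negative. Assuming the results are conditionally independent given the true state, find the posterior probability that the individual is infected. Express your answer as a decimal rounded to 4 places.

With H the event that the individual is infected, the joint likelihood of the observed sequence is P(data|H) = 0.766·0.234·0.234 = 0.041943 and P(data|¬H) = 0.11·0.89·0.89 = 0.087131.
Bayes: P(H|data) = 0.018·0.041943 / (0.018·0.041943 + 0.982·0.087131) = 0.00075498/0.086318 = 0.0087.

Posterior P(H) ≈ 0.0087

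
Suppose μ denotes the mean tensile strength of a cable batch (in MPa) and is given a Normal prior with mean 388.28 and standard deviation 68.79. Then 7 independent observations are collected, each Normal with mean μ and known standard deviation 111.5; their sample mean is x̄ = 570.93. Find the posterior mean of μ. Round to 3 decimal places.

Posterior mean ≈ 521.086

Prior precision 1/τ₀² = 1/68.79² = 0.00021132; data precision n/σ² = 7/111.5² = 0.00056305.
Posterior precision = 0.00021132 + 0.00056305 = 0.00077438.
Posterior mean = (0.00021132·388.28 + 0.00056305·570.93) / 0.00077438 = 521.086.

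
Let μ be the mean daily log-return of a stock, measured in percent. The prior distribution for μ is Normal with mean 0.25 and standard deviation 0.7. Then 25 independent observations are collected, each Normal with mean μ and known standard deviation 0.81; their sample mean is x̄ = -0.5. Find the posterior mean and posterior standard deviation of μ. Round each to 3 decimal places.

Prior precision 1/τ₀² = 1/0.7² = 2.04082; data precision n/σ² = 25/0.81² = 38.1039.
Posterior precision = 2.04082 + 38.1039 = 40.1448, giving posterior SD = 1/√40.1448 = 0.158.
Posterior mean = (2.04082·0.25 + 38.1039·-0.5) / 40.1448 = -0.462.

Posterior mean ≈ -0.462; posterior SD ≈ 0.158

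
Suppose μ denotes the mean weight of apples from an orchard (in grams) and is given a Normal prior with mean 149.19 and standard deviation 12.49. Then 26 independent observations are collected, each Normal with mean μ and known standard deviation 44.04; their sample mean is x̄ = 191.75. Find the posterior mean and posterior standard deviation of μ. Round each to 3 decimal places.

With known σ, the Normal prior is conjugate. Weight on the data is w = (n/σ²)/(n/σ² + 1/τ₀²) = 0.0134054/(0.0134054+0.00641025) = 0.67651.
Posterior mean = w·x̄ + (1−w)·μ₀ = 0.67651·191.75 + 0.32349·149.19 = 177.982. Posterior variance = 1/(0.0134054+0.00641025) = 50.4652, so SD = 7.104.

Posterior mean ≈ 177.982; posterior SD ≈ 7.104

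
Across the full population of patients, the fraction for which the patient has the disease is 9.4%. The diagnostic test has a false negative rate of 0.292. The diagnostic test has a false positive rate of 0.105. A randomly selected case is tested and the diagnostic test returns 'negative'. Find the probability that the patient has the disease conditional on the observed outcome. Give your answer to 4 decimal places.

P(H | E) ≈ 0.0327

Let H be the event that the patient has the disease. P(H) = 0.094, so P(¬H) = 0.906. With E the 'negative' result, P(E|H) = 0.292 and P(E|¬H) = 0.895.
P(E) = 0.292·0.094 + 0.895·0.906 = 0.027448 + 0.81087 = 0.83832.
By Bayes' theorem, P(H|E) = 0.027448 / 0.83832 = 0.0327.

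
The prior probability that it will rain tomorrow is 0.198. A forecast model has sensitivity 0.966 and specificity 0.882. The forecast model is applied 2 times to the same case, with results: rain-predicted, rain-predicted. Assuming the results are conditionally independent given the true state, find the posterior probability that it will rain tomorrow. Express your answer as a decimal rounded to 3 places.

Posterior P(H) ≈ 0.943

Let H be the event that it will rain tomorrow; start with P(H) = 0.198. P('rain-predicted'|H) = 0.966, P('rain-predicted'|¬H) = 0.118.
Update on result 1 ('rain-predicted'): P(H) ← 0.966·0.1980 / (0.966·0.1980 + 0.118·0.8020) = 0.19127/0.28590 = 0.6690.
Update on result 2 ('rain-predicted'): P(H) ← 0.966·0.6690 / (0.966·0.6690 + 0.118·0.3310) = 0.64625/0.68531 = 0.9430.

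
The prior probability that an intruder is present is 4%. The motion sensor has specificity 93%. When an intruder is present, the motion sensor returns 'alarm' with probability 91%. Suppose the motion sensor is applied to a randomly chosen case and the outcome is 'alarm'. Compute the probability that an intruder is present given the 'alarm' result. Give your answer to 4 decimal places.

Write H for 'an intruder is present'. Prior odds H:¬H = 0.04/0.96 = 0.041667. For the 'alarm' outcome, the likelihood ratio is 0.91/0.07 = 13.000.
Posterior odds = 0.041667 × 13.000 = 0.54167, so P(H|E) = 0.54167/(1+0.54167) = 0.3514.

P(H | E) ≈ 0.3514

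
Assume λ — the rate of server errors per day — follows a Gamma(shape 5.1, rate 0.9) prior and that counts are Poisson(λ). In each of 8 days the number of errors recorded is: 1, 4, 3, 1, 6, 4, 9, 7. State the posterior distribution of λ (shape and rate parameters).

The Poisson likelihood adds the total count to the shape and the number of exposure periods to the rate. Here ∑xᵢ = 35 and n = 8, so shape 5.1→40.1 and rate 0.9→8.9.

Posterior: Gamma(shape=40.1, rate=8.9)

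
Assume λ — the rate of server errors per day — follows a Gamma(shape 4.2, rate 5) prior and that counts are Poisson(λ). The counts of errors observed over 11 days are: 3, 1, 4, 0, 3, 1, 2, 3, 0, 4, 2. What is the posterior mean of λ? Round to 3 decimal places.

Posterior mean ≈ 1.700

The Poisson likelihood adds the total count to the shape and the number of exposure periods to the rate. Here ∑xᵢ = 23 and n = 11, so shape 4.2→27.2 and rate 5→16.
Posterior mean = shape/rate = 27.2/16 = 1.700.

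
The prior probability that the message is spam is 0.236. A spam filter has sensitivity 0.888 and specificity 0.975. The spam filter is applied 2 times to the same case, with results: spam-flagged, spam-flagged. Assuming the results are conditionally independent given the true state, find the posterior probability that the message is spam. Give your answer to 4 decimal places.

Let H be the event that the message is spam; start with P(H) = 0.236. P('spam-flagged'|H) = 0.888, P('spam-flagged'|¬H) = 0.025.
Update on result 1 ('spam-flagged'): P(H) ← 0.888·0.2360 / (0.888·0.2360 + 0.025·0.7640) = 0.20957/0.22867 = 0.9165.
Update on result 2 ('spam-flagged'): P(H) ← 0.888·0.9165 / (0.888·0.9165 + 0.025·0.0835) = 0.81383/0.81592 = 0.9974.

Posterior P(H) ≈ 0.9974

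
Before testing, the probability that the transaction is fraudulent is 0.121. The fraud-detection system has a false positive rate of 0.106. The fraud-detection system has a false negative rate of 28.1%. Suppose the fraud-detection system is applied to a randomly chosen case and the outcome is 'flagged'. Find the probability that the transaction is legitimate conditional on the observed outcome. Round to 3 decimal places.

P(¬H | E) ≈ 0.517

Write H for 'the transaction is fraudulent'. Prior odds H:¬H = 0.121/0.879 = 0.13766. For the 'flagged' outcome, the likelihood ratio is 0.719/0.106 = 6.7830.
Posterior odds = 0.13766 × 6.7830 = 0.93373, so P(H|E) = 0.93373/(1+0.93373) = 0.483. Then P(¬H|E) = 1 − 0.483 = 0.517.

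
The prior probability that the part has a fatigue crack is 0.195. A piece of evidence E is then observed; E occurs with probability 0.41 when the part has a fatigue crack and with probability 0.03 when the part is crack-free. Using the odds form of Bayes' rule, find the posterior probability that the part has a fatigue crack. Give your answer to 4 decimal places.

Prior odds = 0.195/(1−0.195) = 0.24224. In log-odds, ln(0.24224) = -1.4178.
Add log likelihood ratio: ln(13.667) = 2.6150.
Posterior log-odds = 1.1971, so posterior odds = exp(1.1971) = 3.3106. Converting, P(H|E) = 3.3106/4.3106 = 0.7680.

Posterior probability ≈ 0.7680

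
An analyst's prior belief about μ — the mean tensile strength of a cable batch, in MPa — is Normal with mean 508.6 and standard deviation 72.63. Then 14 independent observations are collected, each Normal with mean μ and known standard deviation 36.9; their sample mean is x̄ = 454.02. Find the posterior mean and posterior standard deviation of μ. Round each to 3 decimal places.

With known σ, the Normal prior is conjugate. Weight on the data is w = (n/σ²)/(n/σ² + 1/τ₀²) = 0.0102819/(0.0102819+0.00018957) = 0.98190.
Posterior mean = w·x̄ + (1−w)·μ₀ = 0.98190·454.02 + 0.018103·508.6 = 455.008. Posterior variance = 1/(0.0102819+0.00018957) = 95.4972, so SD = 9.772.

Posterior mean ≈ 455.008; posterior SD ≈ 9.772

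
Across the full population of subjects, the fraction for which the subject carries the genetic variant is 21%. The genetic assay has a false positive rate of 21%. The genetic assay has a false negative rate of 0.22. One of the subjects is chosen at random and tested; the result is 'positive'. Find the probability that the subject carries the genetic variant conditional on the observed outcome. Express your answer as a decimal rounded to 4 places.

P(H | E) ≈ 0.4968

Write H for 'the subject carries the genetic variant'. Prior odds H:¬H = 0.21/0.79 = 0.26582. For the 'positive' outcome, the likelihood ratio is 0.78/0.21 = 3.7143.
Posterior odds = 0.26582 × 3.7143 = 0.98734, so P(H|E) = 0.98734/(1+0.98734) = 0.4968.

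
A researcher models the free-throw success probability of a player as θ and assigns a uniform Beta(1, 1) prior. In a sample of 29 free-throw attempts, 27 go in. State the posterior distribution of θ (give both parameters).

Posterior: Beta(28, 3)

Observing 27 successes and 2 failures updates Beta(1, 1) by adding the success and failure counts to the two shape parameters: α = 1+27 = 28, β = 1+2 = 3.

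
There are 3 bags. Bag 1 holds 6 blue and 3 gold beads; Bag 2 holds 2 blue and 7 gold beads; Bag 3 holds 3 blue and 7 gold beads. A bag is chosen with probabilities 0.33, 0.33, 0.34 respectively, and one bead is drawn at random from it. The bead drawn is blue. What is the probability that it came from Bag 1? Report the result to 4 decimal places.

P(blue|Bag 1) = 0.6667; P(blue|Bag 2) = 0.2222; P(blue|Bag 3) = 0.3.
Prior × likelihood for each source: 0.33·0.6667=0.2200, 0.33·0.2222=0.07333, 0.34·0.3=0.1020. Summing gives P(blue) = 0.39533.
P(Bag 1 | blue) = 0.2200 / 0.39533 = 0.5565.

Posterior probability ≈ 0.5565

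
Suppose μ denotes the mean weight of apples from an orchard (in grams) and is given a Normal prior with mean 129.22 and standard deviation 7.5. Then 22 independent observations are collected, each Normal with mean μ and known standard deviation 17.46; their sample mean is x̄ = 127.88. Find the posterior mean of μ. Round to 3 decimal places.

Prior precision 1/τ₀² = 1/7.5² = 0.0177778; data precision n/σ² = 22/17.46² = 0.0721663.
Posterior precision = 0.0177778 + 0.0721663 = 0.0899440.
Posterior mean = (0.0177778·129.22 + 0.0721663·127.88) / 0.0899440 = 128.145.

Posterior mean ≈ 128.145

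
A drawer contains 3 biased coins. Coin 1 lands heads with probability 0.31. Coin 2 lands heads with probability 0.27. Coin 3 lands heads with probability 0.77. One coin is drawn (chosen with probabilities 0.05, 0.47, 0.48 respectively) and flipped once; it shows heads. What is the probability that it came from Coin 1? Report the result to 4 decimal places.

Tabulate prior·likelihood by source: [1] prior 0.05, lik 0.31, product 0.01550; [2] prior 0.47, lik 0.27, product 0.1269; [3] prior 0.48, lik 0.77, product 0.3696.
Normalizing constant = 0.51200; the posterior for Coin 1 is its product over the sum, 0.01550/0.51200 = 0.0303.

Posterior probability ≈ 0.0303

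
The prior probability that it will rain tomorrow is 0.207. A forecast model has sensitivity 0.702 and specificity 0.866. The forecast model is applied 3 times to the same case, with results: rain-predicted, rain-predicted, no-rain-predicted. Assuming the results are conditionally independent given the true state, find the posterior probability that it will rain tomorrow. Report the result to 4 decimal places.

Let H be the event that it will rain tomorrow; start with P(H) = 0.207. P('rain-predicted'|H) = 0.702, P('rain-predicted'|¬H) = 0.134.
Update on result 1 ('rain-predicted'): P(H) ← 0.702·0.2070 / (0.702·0.2070 + 0.134·0.7930) = 0.14531/0.25158 = 0.5776.
Update on result 2 ('rain-predicted'): P(H) ← 0.702·0.5776 / (0.702·0.5776 + 0.134·0.4224) = 0.40549/0.46209 = 0.8775.
Update on result 3 ('no-rain-predicted'): P(H) ← 0.298·0.8775 / (0.298·0.8775 + 0.866·0.1225) = 0.26150/0.36757 = 0.7114.

Posterior P(H) ≈ 0.7114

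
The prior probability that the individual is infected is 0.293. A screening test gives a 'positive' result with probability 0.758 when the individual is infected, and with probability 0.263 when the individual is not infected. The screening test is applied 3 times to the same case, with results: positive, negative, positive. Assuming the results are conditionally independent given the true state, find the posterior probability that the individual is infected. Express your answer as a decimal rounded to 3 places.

Posterior P(H) ≈ 0.531

With H the event that the individual is infected, the joint likelihood of the observed sequence is P(data|H) = 0.758·0.242·0.758 = 0.13904 and P(data|¬H) = 0.263·0.737·0.263 = 0.050978.
Bayes: P(H|data) = 0.293·0.13904 / (0.293·0.13904 + 0.707·0.050978) = 0.040740/0.076781 = 0.5306.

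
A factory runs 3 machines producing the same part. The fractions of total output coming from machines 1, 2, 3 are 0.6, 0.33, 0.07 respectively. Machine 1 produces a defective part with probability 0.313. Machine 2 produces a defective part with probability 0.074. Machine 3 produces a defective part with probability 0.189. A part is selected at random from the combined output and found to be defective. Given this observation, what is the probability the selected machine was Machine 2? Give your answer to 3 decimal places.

Tabulate prior·likelihood by source: [1] prior 0.6, lik 0.313, product 0.1878; [2] prior 0.33, lik 0.074, product 0.02442; [3] prior 0.07, lik 0.189, product 0.01323.
Normalizing constant = 0.22545; the posterior for Machine 2 is its product over the sum, 0.02442/0.22545 = 0.108.

Posterior probability ≈ 0.108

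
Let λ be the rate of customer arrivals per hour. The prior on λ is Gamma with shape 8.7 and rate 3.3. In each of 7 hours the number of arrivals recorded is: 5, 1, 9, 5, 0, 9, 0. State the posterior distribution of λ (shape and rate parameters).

Posterior: Gamma(shape=37.7, rate=10.3)

The Poisson likelihood adds the total count to the shape and the number of exposure periods to the rate. Here ∑xᵢ = 29 and n = 7, so shape 8.7→37.7 and rate 3.3→10.3.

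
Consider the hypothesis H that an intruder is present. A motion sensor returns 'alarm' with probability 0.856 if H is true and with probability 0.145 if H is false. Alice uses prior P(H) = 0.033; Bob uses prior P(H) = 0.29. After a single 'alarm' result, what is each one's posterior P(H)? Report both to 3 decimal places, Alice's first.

P('+'|H) = 0.856, P('+'|¬H) = 0.145.
Alice: numerator 0.856·0.033 = 0.028248; evidence = 0.028248+0.145·0.967 = 0.16846; posterior = 0.168.
Bob: numerator 0.856·0.29 = 0.24824; evidence = 0.24824+0.145·0.71 = 0.35119; posterior = 0.707.

Alice: 0.168; Bob: 0.707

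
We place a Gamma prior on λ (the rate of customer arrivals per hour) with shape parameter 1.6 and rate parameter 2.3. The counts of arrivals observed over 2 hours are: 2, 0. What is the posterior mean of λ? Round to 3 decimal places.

The Poisson likelihood adds the total count to the shape and the number of exposure periods to the rate. Here ∑xᵢ = 2 and n = 2, so shape 1.6→3.6 and rate 2.3→4.3.
E[λ | data] = 3.6/4.3 = 0.837.

Posterior mean ≈ 0.837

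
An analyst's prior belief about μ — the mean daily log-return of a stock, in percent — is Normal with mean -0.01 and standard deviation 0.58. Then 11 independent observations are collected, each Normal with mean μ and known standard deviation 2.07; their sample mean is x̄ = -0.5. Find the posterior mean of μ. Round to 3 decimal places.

With known σ, the Normal prior is conjugate. Weight on the data is w = (n/σ²)/(n/σ² + 1/τ₀²) = 2.56715/(2.56715+2.97265) = 0.46340.
Posterior mean = w·x̄ + (1−w)·μ₀ = 0.46340·-0.5 + 0.53660·-0.01 = -0.237.

Posterior mean ≈ -0.237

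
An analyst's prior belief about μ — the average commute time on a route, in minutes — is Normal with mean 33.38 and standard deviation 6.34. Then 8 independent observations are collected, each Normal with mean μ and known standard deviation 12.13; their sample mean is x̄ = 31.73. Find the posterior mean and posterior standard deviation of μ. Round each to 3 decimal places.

Prior precision 1/τ₀² = 1/6.34² = 0.0248783; data precision n/σ² = 8/12.13² = 0.0543711.
Posterior precision = 0.0248783 + 0.0543711 = 0.0792495, giving posterior SD = 1/√0.0792495 = 3.552.
Posterior mean = (0.0248783·33.38 + 0.0543711·31.73) / 0.0792495 = 32.248.

Posterior mean ≈ 32.248; posterior SD ≈ 3.552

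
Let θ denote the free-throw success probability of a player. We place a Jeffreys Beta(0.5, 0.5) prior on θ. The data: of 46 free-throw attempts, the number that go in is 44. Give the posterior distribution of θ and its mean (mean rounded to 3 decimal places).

Observing 44 successes and 2 failures updates Beta(0.5, 0.5) by adding the success and failure counts to the two shape parameters: α = 0.5+44 = 44.5, β = 0.5+2 = 2.5.
Posterior mean = α/(α+β) = 44.5/47 = 0.947.

Posterior: Beta(44.5, 2.5); mean ≈ 0.947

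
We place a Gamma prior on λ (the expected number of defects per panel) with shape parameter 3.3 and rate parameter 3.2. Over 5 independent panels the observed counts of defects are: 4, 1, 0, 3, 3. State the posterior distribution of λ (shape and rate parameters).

Posterior: Gamma(shape=14.3, rate=8.2)

Total count ∑xᵢ = 11 over n = 5 panels.
Gamma is conjugate to the Poisson likelihood: posterior is Gamma(shape = 3.3+11 = 14.3, rate = 3.2+5 = 8.2).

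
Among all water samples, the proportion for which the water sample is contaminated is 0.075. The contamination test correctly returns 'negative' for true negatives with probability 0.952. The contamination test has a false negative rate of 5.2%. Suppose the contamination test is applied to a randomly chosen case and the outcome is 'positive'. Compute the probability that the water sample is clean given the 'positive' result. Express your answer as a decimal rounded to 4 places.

P(¬H | E) ≈ 0.3844

Let H be the event that the water sample is contaminated. P(H) = 0.075, so P(¬H) = 0.925. With E the 'positive' result, P(E|H) = 0.948 and P(E|¬H) = 0.048.
P(E) = 0.948·0.075 + 0.048·0.925 = 0.071100 + 0.044400 = 0.11550.
By Bayes' theorem, P(H|E) = 0.071100 / 0.11550 = 0.6156. Hence P(¬H|E) = 1 − 0.6156 = 0.3844.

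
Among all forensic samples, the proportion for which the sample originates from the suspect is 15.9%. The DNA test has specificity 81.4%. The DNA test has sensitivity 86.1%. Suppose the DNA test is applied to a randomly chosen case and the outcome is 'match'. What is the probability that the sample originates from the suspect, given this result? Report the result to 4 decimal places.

Let H be the event that the sample originates from the suspect. P(H) = 0.159, so P(¬H) = 0.841. With E the 'match' result, P(E|H) = 0.861 and P(E|¬H) = 0.186.
P(E) = 0.861·0.159 + 0.186·0.841 = 0.13690 + 0.15643 = 0.29332.
By Bayes' theorem, P(H|E) = 0.13690 / 0.29332 = 0.4667.

P(H | E) ≈ 0.4667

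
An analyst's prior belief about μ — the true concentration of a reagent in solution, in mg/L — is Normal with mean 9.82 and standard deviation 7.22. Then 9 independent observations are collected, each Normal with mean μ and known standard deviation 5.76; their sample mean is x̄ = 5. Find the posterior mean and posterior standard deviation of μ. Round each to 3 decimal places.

Prior precision 1/τ₀² = 1/7.22² = 0.0191834; data precision n/σ² = 9/5.76² = 0.271267.
Posterior precision = 0.0191834 + 0.271267 = 0.290451, giving posterior SD = 1/√0.290451 = 1.856.
Posterior mean = (0.0191834·9.82 + 0.271267·5) / 0.290451 = 5.318.

Posterior mean ≈ 5.318; posterior SD ≈ 1.856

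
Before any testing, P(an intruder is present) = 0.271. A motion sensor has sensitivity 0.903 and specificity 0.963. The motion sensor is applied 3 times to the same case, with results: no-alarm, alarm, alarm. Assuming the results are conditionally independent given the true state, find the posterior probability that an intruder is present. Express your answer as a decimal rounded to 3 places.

Let H be the event that an intruder is present; start with P(H) = 0.271. P('alarm'|H) = 0.903, P('alarm'|¬H) = 0.037.
Update on result 1 ('no-alarm'): P(H) ← 0.097·0.2710 / (0.097·0.2710 + 0.963·0.7290) = 0.026287/0.72831 = 0.0361.
Update on result 2 ('alarm'): P(H) ← 0.903·0.0361 / (0.903·0.0361 + 0.037·0.9639) = 0.032592/0.068256 = 0.4775.
Update on result 3 ('alarm'): P(H) ← 0.903·0.4775 / (0.903·0.4775 + 0.037·0.5225) = 0.43118/0.45051 = 0.9571.

Posterior P(H) ≈ 0.957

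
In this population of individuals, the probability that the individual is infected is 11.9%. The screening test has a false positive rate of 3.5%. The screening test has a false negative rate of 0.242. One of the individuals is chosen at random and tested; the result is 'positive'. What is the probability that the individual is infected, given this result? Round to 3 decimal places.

Write H for 'the individual is infected'. Prior odds H:¬H = 0.119/0.881 = 0.13507. For the 'positive' outcome, the likelihood ratio is 0.758/0.035 = 21.657.
Posterior odds = 0.13507 × 21.657 = 2.9253, so P(H|E) = 2.9253/(1+2.9253) = 0.745.

P(H | E) ≈ 0.745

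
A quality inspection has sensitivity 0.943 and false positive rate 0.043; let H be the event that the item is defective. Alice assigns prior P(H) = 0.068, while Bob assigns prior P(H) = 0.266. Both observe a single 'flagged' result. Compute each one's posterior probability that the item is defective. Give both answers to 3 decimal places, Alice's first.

Alice: 0.615; Bob: 0.888

P('+'|H) = 0.943, P('+'|¬H) = 0.043.
Alice: numerator 0.943·0.068 = 0.064124; evidence = 0.064124+0.043·0.932 = 0.10420; posterior = 0.615.
Bob: numerator 0.943·0.266 = 0.25084; evidence = 0.25084+0.043·0.734 = 0.28240; posterior = 0.888.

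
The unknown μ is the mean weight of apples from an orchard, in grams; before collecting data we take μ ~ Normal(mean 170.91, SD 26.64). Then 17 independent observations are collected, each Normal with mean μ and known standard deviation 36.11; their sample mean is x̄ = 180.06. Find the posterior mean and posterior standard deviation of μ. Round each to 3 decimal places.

Posterior mean ≈ 179.168; posterior SD ≈ 8.320

Prior precision 1/τ₀² = 1/26.64² = 0.00140907; data precision n/σ² = 17/36.11² = 0.0130375.
Posterior precision = 0.00140907 + 0.0130375 = 0.0144466, giving posterior SD = 1/√0.0144466 = 8.320.
Posterior mean = (0.00140907·170.91 + 0.0130375·180.06) / 0.0144466 = 179.168.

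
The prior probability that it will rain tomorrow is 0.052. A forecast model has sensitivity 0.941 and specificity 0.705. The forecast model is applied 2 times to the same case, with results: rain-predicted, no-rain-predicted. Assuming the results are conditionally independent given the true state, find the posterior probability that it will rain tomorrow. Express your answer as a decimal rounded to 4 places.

Posterior P(H) ≈ 0.0144

With H the event that it will rain tomorrow, the joint likelihood of the observed sequence is P(data|H) = 0.941·0.059 = 0.055519 and P(data|¬H) = 0.295·0.705 = 0.20797.
Bayes: P(H|data) = 0.052·0.055519 / (0.052·0.055519 + 0.948·0.20797) = 0.0028870/0.20005 = 0.0144.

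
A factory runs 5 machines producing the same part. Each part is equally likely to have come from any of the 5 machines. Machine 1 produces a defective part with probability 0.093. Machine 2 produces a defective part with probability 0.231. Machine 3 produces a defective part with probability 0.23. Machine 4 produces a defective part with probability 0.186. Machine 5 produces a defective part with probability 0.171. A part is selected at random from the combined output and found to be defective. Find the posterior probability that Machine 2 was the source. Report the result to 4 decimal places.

Tabulate prior·likelihood by source: [1] prior 0.2, lik 0.093, product 0.01860; [2] prior 0.2, lik 0.231, product 0.04620; [3] prior 0.2, lik 0.23, product 0.04600; [4] prior 0.2, lik 0.186, product 0.03720; [5] prior 0.2, lik 0.171, product 0.03420.
Normalizing constant = 0.18220; the posterior for Machine 2 is its product over the sum, 0.04620/0.18220 = 0.2536.

Posterior probability ≈ 0.2536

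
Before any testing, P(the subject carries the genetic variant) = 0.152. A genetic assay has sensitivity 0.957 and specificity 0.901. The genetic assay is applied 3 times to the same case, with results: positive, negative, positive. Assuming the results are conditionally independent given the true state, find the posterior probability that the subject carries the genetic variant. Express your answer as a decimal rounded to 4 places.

With H the event that the subject carries the genetic variant, the joint likelihood of the observed sequence is P(data|H) = 0.957·0.043·0.957 = 0.039382 and P(data|¬H) = 0.099·0.901·0.099 = 0.0088307.
Bayes: P(H|data) = 0.152·0.039382 / (0.152·0.039382 + 0.848·0.0088307) = 0.0059860/0.013474 = 0.4442.

Posterior P(H) ≈ 0.4442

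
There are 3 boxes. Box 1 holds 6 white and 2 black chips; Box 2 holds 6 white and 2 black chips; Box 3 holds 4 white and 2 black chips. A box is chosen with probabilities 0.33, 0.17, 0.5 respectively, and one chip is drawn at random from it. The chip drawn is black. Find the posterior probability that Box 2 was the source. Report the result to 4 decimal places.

Tabulate prior·likelihood by source: [1] prior 0.33, lik 0.25, product 0.08250; [2] prior 0.17, lik 0.25, product 0.04250; [3] prior 0.5, lik 0.3333, product 0.1667.
Normalizing constant = 0.29167; the posterior for Box 2 is its product over the sum, 0.04250/0.29167 = 0.1457.

Posterior probability ≈ 0.1457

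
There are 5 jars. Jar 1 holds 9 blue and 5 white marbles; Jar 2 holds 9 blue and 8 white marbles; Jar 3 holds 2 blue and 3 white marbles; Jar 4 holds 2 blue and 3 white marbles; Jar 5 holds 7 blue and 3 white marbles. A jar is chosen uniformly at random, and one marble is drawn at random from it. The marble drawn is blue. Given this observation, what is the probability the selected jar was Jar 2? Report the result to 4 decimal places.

P(blue|Jar 1) = 0.6429; P(blue|Jar 2) = 0.5294; P(blue|Jar 3) = 0.4; P(blue|Jar 4) = 0.4; P(blue|Jar 5) = 0.7.
Prior × likelihood for each source: 0.2·0.6429=0.1286, 0.2·0.5294=0.1059, 0.2·0.4=0.08000, 0.2·0.4=0.08000, 0.2·0.7=0.1400. Summing gives P(blue) = 0.53445.
P(Jar 2 | blue) = 0.1059 / 0.53445 = 0.1981.

Posterior probability ≈ 0.1981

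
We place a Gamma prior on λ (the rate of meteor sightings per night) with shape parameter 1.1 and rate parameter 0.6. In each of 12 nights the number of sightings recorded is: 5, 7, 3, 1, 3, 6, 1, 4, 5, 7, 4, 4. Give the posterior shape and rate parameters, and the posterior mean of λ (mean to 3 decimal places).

Total count ∑xᵢ = 50 over n = 12 nights.
Gamma is conjugate to the Poisson likelihood: posterior is Gamma(shape = 1.1+50 = 51.1, rate = 0.6+12 = 12.6).
E[λ | data] = 51.1/12.6 = 4.056.

Posterior: Gamma(shape=51.1, rate=12.6); mean ≈ 4.056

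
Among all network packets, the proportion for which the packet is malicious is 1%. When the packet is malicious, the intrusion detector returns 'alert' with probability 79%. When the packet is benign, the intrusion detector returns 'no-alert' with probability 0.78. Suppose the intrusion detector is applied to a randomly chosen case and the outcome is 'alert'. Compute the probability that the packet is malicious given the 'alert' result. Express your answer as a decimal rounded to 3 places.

Let H be the event that the packet is malicious. P(H) = 0.01, so P(¬H) = 0.99. With E the 'alert' result, P(E|H) = 0.79 and P(E|¬H) = 0.22.
P(E) = 0.79·0.01 + 0.22·0.99 = 0.0079000 + 0.21780 = 0.22570.
By Bayes' theorem, P(H|E) = 0.0079000 / 0.22570 = 0.035.

P(H | E) ≈ 0.035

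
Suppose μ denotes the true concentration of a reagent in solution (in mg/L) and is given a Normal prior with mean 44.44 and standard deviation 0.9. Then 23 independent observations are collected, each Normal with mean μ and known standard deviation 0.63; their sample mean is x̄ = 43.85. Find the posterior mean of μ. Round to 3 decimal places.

Prior precision 1/τ₀² = 1/0.9² = 1.23457; data precision n/σ² = 23/0.63² = 57.9491.
Posterior precision = 1.23457 + 57.9491 = 59.1837.
Posterior mean = (1.23457·44.44 + 57.9491·43.85) / 59.1837 = 43.862.

Posterior mean ≈ 43.862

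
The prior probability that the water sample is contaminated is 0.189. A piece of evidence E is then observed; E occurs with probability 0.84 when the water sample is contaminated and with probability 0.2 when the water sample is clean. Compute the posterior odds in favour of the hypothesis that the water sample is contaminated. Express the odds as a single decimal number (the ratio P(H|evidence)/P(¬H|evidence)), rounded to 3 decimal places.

Posterior odds ≈ 0.979

Prior odds = 0.189/(1−0.189) = 0.23305.
Likelihood ratio for E = 0.84/0.2 = 4.2000.
Posterior odds = prior odds × LR = 0.97879.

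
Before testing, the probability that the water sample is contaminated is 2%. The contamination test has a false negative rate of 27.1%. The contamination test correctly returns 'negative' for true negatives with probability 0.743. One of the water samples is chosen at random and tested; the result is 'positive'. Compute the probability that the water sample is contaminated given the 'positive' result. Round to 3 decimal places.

P(H | E) ≈ 0.055

Let H be the event that the water sample is contaminated. P(H) = 0.02, so P(¬H) = 0.98. With E the 'positive' result, P(E|H) = 0.729 and P(E|¬H) = 0.257.
P(E) = 0.729·0.02 + 0.257·0.98 = 0.014580 + 0.25186 = 0.26644.
By Bayes' theorem, P(H|E) = 0.014580 / 0.26644 = 0.055.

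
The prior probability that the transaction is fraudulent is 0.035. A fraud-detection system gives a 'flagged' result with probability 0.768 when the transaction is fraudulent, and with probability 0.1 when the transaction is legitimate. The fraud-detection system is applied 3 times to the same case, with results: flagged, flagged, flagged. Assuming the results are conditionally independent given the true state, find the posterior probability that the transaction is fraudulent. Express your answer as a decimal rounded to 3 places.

Posterior P(H) ≈ 0.943

Let H be the event that the transaction is fraudulent; start with P(H) = 0.035. P('flagged'|H) = 0.768, P('flagged'|¬H) = 0.1.
Update on result 1 ('flagged'): P(H) ← 0.768·0.0350 / (0.768·0.0350 + 0.1·0.9650) = 0.026880/0.12338 = 0.2179.
Update on result 2 ('flagged'): P(H) ← 0.768·0.2179 / (0.768·0.2179 + 0.1·0.7821) = 0.16732/0.24553 = 0.6815.
Update on result 3 ('flagged'): P(H) ← 0.768·0.6815 / (0.768·0.6815 + 0.1·0.3185) = 0.52336/0.55521 = 0.9426.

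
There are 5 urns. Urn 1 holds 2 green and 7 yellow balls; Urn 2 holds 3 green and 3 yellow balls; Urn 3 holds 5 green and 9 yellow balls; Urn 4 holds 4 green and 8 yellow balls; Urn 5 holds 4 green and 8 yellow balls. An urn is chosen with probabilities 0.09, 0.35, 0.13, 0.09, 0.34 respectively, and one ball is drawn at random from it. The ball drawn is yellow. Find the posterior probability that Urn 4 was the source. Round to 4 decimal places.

Posterior probability ≈ 0.0975

P(yellow|Urn 1) = 0.7778; P(yellow|Urn 2) = 0.5; P(yellow|Urn 3) = 0.6429; P(yellow|Urn 4) = 0.6667; P(yellow|Urn 5) = 0.6667.
Prior × likelihood for each source: 0.09·0.7778=0.07000, 0.35·0.5=0.1750, 0.13·0.6429=0.08357, 0.09·0.6667=0.06000, 0.34·0.6667=0.2267. Summing gives P(yellow) = 0.61524.
P(Urn 4 | yellow) = 0.06000 / 0.61524 = 0.0975.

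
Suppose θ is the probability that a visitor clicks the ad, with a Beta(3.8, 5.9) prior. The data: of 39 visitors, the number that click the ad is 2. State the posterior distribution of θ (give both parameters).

The binomial likelihood is conjugate to the Beta prior: with 2 successes and 37 failures, the posterior is Beta(3.8+2, 5.9+37) = Beta(5.8, 42.9).

Posterior: Beta(5.8, 42.9)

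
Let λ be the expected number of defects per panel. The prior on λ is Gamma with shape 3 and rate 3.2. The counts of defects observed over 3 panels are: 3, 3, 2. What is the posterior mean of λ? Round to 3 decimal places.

Posterior mean ≈ 1.774

Total count ∑xᵢ = 8 over n = 3 panels.
Gamma is conjugate to the Poisson likelihood: posterior is Gamma(shape = 3+8 = 11, rate = 3.2+3 = 6.2).
Posterior mean = shape/rate = 11/6.2 = 1.774.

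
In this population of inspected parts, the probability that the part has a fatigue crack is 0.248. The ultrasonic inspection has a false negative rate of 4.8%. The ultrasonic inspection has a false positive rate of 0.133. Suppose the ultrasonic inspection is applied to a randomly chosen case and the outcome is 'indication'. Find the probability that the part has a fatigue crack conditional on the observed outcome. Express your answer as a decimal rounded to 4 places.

Write H for 'the part has a fatigue crack'. Prior odds H:¬H = 0.248/0.752 = 0.32979. For the 'indication' outcome, the likelihood ratio is 0.952/0.133 = 7.1579.
Posterior odds = 0.32979 × 7.1579 = 2.3606, so P(H|E) = 2.3606/(1+2.3606) = 0.7024.

P(H | E) ≈ 0.7024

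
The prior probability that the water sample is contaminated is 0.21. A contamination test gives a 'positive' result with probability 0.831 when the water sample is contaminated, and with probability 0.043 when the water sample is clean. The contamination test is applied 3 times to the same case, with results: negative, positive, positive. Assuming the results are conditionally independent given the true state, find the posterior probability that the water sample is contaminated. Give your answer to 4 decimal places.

With H the event that the water sample is contaminated, the joint likelihood of the observed sequence is P(data|H) = 0.169·0.831·0.831 = 0.11670 and P(data|¬H) = 0.957·0.043·0.043 = 0.0017695.
Bayes: P(H|data) = 0.21·0.11670 / (0.21·0.11670 + 0.79·0.0017695) = 0.024508/0.025906 = 0.9460.

Posterior P(H) ≈ 0.9460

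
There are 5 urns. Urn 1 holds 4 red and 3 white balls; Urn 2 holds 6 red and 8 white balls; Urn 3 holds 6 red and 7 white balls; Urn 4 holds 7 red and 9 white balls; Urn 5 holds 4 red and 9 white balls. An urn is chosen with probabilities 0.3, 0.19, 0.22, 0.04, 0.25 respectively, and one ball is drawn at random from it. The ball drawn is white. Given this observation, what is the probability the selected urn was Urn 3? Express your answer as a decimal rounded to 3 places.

Tabulate prior·likelihood by source: [1] prior 0.3, lik 0.4286, product 0.1286; [2] prior 0.19, lik 0.5714, product 0.1086; [3] prior 0.22, lik 0.5385, product 0.1185; [4] prior 0.04, lik 0.5625, product 0.02250; [5] prior 0.25, lik 0.6923, product 0.1731.
Normalizing constant = 0.55118; the posterior for Urn 3 is its product over the sum, 0.1185/0.55118 = 0.215.

Posterior probability ≈ 0.215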